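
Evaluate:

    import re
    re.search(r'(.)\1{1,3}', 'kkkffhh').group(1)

'k'

The backreference `\1` re-matches whatever the first group consumed, character for character.
`re.search` scans for the first position where the pattern succeeds.
The match spans [0:3] → 'kkk'.
Captured: group 1 = 'k'.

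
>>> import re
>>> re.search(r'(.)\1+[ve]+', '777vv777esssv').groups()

`\1` is not a pattern — it's the concrete string captured by group 1, re-applied verbatim.
`search` walks the string left to right and returns the first match it finds.
The match spans [0:5] → '777vv'.
Captured: group 1 = '7'.

('7',)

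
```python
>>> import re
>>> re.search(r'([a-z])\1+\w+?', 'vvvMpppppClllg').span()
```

A backreference is literal: `\1` must see the identical characters the first group matched.
`search` walks the string left to right and returns the first match it finds.
The match spans [0:4] → 'vvvM'.
Captured: group 1 = 'v'.

(0, 4)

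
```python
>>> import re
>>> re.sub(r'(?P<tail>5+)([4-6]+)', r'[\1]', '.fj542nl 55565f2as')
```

The pattern matches one or more of a literal '5' (captured as 'tail'); then one or more of a character in [4-6] (captured).
Matches: at [3:5] → '54'; at [9:14] → '55565'.
`\1` in the replacement pulls in group 1's text for each match.

'.fj[5]2nl [555]f2as'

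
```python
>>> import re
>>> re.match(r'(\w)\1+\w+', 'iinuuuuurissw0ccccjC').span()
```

(0, 20)

`\1` has to match the exact text group 1 already captured.
`match` is anchored at position 0; if the pattern doesn't fit there, it returns None.
The match spans [0:20] → 'iinuuuuurissw0ccccjC'.
Captured: group 1 = 'i'.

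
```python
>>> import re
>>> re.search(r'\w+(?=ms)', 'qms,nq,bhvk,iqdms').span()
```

The `(?=…)`/`(?<=…)` assertion just peeks at neighbouring text; it doesn't advance the match position.
`search` walks the string left to right and returns the first match it finds.
The match spans [0:1] → 'q'.

(0, 1)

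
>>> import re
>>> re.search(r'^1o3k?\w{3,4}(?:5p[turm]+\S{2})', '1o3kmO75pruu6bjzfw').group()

'1o3kmO75pruu6b'

This matches anchored at the start of the string; then the literal '1o3', then optionally a literal 'k', then 3 to 4 of a word character; then the literal '5p', then one or more of one of [turm], then exactly 2 of a non-whitespace character (non-capturing group).
The match spans [0:14] → '1o3kmO75pruu6b'.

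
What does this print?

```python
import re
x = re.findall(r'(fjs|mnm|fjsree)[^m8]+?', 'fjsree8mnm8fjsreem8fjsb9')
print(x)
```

['fjs', 'fjs', 'fjs']

Scanning left to right: at [0:4] match 'fjsr', group 1 = 'fjs'; at [11:15] match 'fjsr', group 1 = 'fjs'; at [19:23] match 'fjsb', group 1 = 'fjs'.
With a single group, `findall` returns only what that group captured — 3 items.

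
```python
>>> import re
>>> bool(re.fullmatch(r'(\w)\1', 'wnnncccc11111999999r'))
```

False

`re.fullmatch` requires the pattern to consume the entire string.
Here there's no way to consume every character, so the call returns None, and `bool(None)` is False.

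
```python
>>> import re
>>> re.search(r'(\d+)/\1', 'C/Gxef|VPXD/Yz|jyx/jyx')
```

`\1` has to match the exact text group 1 already captured.
Here no position works, so the call returns None.

None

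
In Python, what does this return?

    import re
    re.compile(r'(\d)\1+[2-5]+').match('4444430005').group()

'444443'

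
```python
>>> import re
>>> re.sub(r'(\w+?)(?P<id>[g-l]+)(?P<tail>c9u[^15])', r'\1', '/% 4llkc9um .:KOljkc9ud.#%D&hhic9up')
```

'/% 4 .:KO.#%D&h'

The pattern matches one or more of a word character (lazy) (captured); then one or more of a character in [g-l] (captured as 'id'); then the literal 'c9u', then any character except [15] (captured as 'tail').
With the lazy modifier that quantifier settles for the fewest repetitions that let the rest of the pattern succeed (the atoms after it are unaffected and can still be greedy).
Matches: at [3:11] → '4llkc9um'; at [14:23] → 'KOljkc9ud'; at [28:35] → 'hhic9up'.
`\1` in the replacement pulls in group 1's text for each match.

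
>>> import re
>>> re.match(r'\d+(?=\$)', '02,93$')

None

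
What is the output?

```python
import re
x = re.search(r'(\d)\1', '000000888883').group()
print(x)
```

`\1` is not a pattern — it's the concrete string captured by group 1, re-applied verbatim.
`re.search` tries every starting position until one works.
The match spans [0:2] → '00'.
Captured: group 1 = '0'.

00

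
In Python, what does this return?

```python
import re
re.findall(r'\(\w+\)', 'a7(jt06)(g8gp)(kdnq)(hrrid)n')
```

['(jt06)', '(g8gp)', '(kdnq)', '(hrrid)']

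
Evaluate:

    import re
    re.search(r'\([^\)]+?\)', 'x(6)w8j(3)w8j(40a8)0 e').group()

'(6)'

`re.search` scans for the first position where the pattern succeeds.
The match spans [1:4] → '(6)'.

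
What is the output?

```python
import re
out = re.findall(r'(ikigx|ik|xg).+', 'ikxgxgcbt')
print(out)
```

`findall` collects group 1 from the one match (1 total).

['ik']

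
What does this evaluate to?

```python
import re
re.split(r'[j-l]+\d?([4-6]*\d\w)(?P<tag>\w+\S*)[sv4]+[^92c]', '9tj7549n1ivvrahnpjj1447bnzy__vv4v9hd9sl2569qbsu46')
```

This matches one or more of a character in [j-l], then optionally a digit; then zero or more of a character in [4-6], then a digit, then a word character (captured); then one or more of a word character, then zero or more of a non-whitespace character (captured as 'tag'); then one or more of one of [sv4], then any character except [92c].
`re.split` interleaves the captured-group text with the surrounding fragments.

['9t', '549n', '1ivvrahnpjj1447bnzy__vv4v9hd9sl2569qbsu', '']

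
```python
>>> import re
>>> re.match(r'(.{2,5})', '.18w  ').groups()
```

('.18w ',)

The match spans [0:5] → '.18w '.
Captured: group 1 = '.18w '.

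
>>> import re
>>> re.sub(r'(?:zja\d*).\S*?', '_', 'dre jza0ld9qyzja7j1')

'dre jza0ld9qy_1'

The pattern matches the literal 'zja', then zero or more of a digit (non-capturing group); then any character, then zero or more of a non-whitespace character (lazy).
Because the quantifier is non-greedy, it stops expanding at the earliest point where the rest of the pattern can succeed.
Matches: at [13:18] → 'zja7j'.
`sub` substitutes '_' at each match site.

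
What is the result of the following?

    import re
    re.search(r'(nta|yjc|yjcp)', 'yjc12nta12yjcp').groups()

('yjc',)

`re.search` scans for the first position where the pattern succeeds.
The match spans [0:3] → 'yjc'.
Captured: group 1 = 'yjc'.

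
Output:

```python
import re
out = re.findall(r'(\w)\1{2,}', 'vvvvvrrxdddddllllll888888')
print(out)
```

['v', 'd', 'l', '8']

`\1` has to match the exact text group 1 already captured.
`findall` collects group 1 from each match (4 total).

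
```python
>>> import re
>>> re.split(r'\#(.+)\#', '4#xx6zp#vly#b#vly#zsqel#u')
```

The group in the pattern means `split` returns the separators' captures alongside the pieces.

['4', 'xx6zp#vly#b#vly#zsqel', 'u']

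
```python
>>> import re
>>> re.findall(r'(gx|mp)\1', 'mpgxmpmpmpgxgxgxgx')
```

['mp', 'gx', 'gx']

`\1` has to match the exact text group 1 already captured.
Scanning left to right: at [4:8] match 'mpmp', group 1 = 'mp'; at [10:14] match 'gxgx', group 1 = 'gx'; at [14:18] match 'gxgx', group 1 = 'gx'.
One capturing group, so `findall` returns just the captured substring from each match — 3 in all.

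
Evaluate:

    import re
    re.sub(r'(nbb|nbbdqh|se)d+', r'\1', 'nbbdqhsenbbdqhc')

Matches: at [0:4] → 'nbbd'; at [8:12] → 'nbbd'.
The replacement refers to a captured group, so each match is rewritten using its own captured text.

'nbbqhsenbbqhc'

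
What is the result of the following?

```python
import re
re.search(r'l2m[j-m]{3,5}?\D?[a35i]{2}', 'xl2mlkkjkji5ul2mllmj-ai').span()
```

(1, 12)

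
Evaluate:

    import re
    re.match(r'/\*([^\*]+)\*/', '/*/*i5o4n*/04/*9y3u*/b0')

None

`match` is anchored at position 0; if the pattern doesn't fit there, it returns None.
Here the pattern fails at index 0, so the call returns None.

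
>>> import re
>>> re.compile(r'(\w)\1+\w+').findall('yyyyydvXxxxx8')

['y']

`\1` is not a pattern — it's the concrete string captured by group 1, re-applied verbatim.
With a single group, `findall` returns only what that group captured — 1 item.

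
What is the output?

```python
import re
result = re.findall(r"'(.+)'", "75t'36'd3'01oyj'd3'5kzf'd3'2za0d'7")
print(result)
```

["36'd3'01oyj'd3'5kzf'd3'2za0d"]

With a single group, `findall` returns only what that group captured — 1 item.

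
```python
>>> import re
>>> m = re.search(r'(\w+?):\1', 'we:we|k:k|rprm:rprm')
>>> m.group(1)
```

'we'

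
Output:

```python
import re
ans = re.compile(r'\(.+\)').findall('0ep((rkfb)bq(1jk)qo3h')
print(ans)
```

['((rkfb)bq(1jk)']

`findall` yields the raw match text (1 of them) because the pattern has no groups.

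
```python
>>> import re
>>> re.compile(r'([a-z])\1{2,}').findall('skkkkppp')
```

['k', 'p']

`\1` is not a pattern — it's the concrete string captured by group 1, re-applied verbatim.
Scanning left to right: at [1:5] match 'kkkk', group 1 = 'k'; at [5:8] match 'ppp', group 1 = 'p'.
With a single group, `findall` returns only what that group captured — 2 items.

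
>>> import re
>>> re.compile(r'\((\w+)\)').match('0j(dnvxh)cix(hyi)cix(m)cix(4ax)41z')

`re.match` won't scan ahead — the pattern has to work from the very first character.
Here position 0 doesn't satisfy it, so the call returns None.

None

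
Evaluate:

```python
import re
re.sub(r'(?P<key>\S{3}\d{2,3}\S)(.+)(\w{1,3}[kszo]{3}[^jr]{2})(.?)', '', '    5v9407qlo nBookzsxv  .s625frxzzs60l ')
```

'     '

This matches exactly 3 of a non-whitespace character, then 2 to 3 of a digit, then a non-whitespace character (captured as 'key'); then one or more of any character (captured); then 1 to 3 of a word character, then exactly 3 of one of [kszo], then exactly 2 of any character except [jr] (captured); then optionally any character (captured).
Every occurrence is swapped for ''.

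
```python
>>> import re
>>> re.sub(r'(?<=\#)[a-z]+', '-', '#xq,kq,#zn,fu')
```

'#-,kq,#-,fu'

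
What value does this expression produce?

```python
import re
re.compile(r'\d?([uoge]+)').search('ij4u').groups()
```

('u',)

The match spans [2:4] → '4u'.
Captured: group 1 = 'u'.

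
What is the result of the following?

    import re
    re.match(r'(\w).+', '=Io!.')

The pattern matches a word character (captured); then one or more of any character.
With `match`, the pattern is implicitly anchored at the beginning.
Here position 0 doesn't satisfy it, so the call returns None.

None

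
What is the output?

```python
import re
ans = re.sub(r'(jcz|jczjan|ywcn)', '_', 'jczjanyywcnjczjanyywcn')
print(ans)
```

_jany__jany_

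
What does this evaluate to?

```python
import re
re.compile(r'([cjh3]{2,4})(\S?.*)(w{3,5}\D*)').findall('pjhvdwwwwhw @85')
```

Pattern: 2 to 4 of one of [cjh3] (captured); then optionally a non-whitespace character, then zero or more of any character (captured); then 3 to 5 of the literal 'w', then zero or more of a non-digit (captured).
Matches: at [1:13] match 'jhvdwwwwhw @', groups = ('jh', 'vdw', 'wwwhw @').
With 3 capturing groups, `findall` returns a 3-tuple per match.

[('jh', 'vdw', 'wwwhw @')]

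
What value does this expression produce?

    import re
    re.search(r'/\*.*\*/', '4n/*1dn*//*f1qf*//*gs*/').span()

(2, 23)

The match spans [2:23] → '/*1dn*//*f1qf*//*gs*/'.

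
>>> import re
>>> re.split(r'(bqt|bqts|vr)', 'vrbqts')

['', 'vr', '', 'bqt', 's']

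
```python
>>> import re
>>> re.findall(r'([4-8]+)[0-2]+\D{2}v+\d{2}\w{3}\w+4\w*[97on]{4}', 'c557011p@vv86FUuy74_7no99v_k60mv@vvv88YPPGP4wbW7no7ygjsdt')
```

['557']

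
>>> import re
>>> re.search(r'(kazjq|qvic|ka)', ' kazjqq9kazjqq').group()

`|` is ordered: at each position the engine commits to the first alternative that works.
`re.search` scans for the first position where the pattern succeeds.
The match spans [1:6] → 'kazjq'.
Captured: group 1 = 'kazjq'.

'kazjq'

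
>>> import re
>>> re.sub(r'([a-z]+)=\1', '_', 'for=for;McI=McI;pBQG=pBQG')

A backreference is literal: `\1` must see the identical characters the first group matched.
Matches: at [0:7] → 'for=for'.
Each match is replaced by '_'.

'_;McI=McI;pBQG=pBQG'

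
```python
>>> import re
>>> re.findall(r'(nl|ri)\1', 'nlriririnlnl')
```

['ri', 'nl']

A backreference is literal: `\1` must see the identical characters the first group matched.
Walking the string: at [2:6] match 'riri', group 1 = 'ri'; at [8:12] match 'nlnl', group 1 = 'nl'.
`findall` collects group 1 from each match (2 total).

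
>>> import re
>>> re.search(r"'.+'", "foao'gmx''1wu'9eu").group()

"'gmx''1wu'"

`re.search` tries every starting position until one works.
The match spans [4:14] → "'gmx''1wu'".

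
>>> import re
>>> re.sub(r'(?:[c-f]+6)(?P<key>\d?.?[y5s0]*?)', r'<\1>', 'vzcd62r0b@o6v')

'vz<2r>0b@o6v'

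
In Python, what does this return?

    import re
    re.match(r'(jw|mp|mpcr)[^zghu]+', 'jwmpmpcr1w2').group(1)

'jw'

`re.match` won't scan ahead — the pattern has to work from the very first character.
The match spans [0:11] → 'jwmpmpcr1w2'.
Captured: group 1 = 'jw'.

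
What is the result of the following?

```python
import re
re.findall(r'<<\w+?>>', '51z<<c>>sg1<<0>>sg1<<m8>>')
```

['<<c>>', '<<0>>', '<<m8>>']

Matches: at [3:8] → '<<c>>'; at [11:16] → '<<0>>'; at [19:25] → '<<m8>>'.
With no groups in the pattern, `findall` gives back each whole match — 3 here.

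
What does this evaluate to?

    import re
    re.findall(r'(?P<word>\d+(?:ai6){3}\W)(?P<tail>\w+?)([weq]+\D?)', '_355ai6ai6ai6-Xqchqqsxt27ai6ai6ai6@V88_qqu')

[('355ai6ai6ai6-', 'X', 'qc'), ('27ai6ai6ai6@', 'V88_', 'qqu')]

The `?` after the quantifier makes it lazy — it takes as little as possible before letting the rest of the pattern try.
Multiple groups make `findall` return tuples — one 3-tuple for each match.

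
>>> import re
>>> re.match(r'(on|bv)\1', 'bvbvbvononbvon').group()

The backreference `\1` re-matches whatever the first group consumed, character for character.
`match` is anchored at position 0; if the pattern doesn't fit there, it returns None.
The match spans [0:4] → 'bvbv'.
Captured: group 1 = 'bv'.

'bvbv'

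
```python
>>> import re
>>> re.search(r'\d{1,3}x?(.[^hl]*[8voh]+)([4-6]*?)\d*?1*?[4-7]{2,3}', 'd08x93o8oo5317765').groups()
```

('93o8oo', '')

The match spans [1:16] → '08x93o8oo531776'.
Captured: group 1 = '93o8oo', group 2 = ''.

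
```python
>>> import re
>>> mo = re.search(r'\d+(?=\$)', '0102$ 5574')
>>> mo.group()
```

'0102'

The `(?=…)`/`(?<=…)` assertion just peeks at neighbouring text; it doesn't advance the match position.
`re.search` scans for the first position where the pattern succeeds.
The match spans [0:4] → '0102'.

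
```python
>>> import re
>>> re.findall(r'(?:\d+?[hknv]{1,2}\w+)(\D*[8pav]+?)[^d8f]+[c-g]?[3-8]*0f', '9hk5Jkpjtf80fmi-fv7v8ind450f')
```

['p']

Pattern: one or more of a digit (lazy), then 1 to 2 of one of [hknv], then one or more of a word character (non-capturing group); then zero or more of a non-digit, then one or more of one of [8pav] (lazy) (captured); then one or more of any character except [d8f]; then optionally a character in [c-g], then zero or more of a character in [3-8], then the literal '0f'.
Because there's exactly one group, `findall` drops the full match and keeps group 1 from the one hit.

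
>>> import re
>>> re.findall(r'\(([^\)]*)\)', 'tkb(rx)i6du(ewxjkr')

Scanning left to right: at [3:7] match '(rx)', group 1 = 'rx'.
Because there's exactly one group, `findall` drops the full match and keeps group 1 from the one hit.

['rx']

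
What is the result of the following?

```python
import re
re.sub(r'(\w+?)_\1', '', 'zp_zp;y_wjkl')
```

';y_wjkl'

`\1` is not a pattern — it's the concrete string captured by group 1, re-applied verbatim.
Matches: at [0:5] → 'zp_zp'.
Each match is replaced by ''.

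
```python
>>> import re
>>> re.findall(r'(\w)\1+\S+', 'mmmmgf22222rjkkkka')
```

A backreference is literal: `\1` must see the identical characters the first group matched.
One capturing group, so `findall` returns just the captured substring from the one match — 1 in all.

['m']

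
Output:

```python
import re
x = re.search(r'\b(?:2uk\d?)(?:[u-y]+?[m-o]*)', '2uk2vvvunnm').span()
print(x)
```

(0, 5)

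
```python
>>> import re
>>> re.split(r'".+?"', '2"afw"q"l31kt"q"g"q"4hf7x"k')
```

['2', 'q', 'q', 'q', 'k']

A non-greedy quantifier consumes as few characters as it can — just enough that the remainder of the pattern still matches from where it stops; whatever follows it matches normally.
Each match becomes a cut point; 5 segments remain.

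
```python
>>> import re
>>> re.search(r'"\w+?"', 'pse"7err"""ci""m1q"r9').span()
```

The match spans [3:9] → '"7err"'.

(3, 9)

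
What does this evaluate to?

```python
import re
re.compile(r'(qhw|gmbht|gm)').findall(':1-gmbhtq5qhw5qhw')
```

['gmbht', 'qhw', 'qhw']

Alternation isn't longest-match — the leftmost alternative that fits at this position is chosen.
Matches: at [3:8] match 'gmbht', group 1 = 'gmbht'; at [10:13] match 'qhw', group 1 = 'qhw'; at [14:17] match 'qhw', group 1 = 'qhw'.
One capturing group, so `findall` returns just the captured substring from each match — 3 in all.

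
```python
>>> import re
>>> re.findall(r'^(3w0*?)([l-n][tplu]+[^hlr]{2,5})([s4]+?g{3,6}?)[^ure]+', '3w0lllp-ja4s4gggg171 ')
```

[('3w0', 'lllp-ja4s', '4ggg')]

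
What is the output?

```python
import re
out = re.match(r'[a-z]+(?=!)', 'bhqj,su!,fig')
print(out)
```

None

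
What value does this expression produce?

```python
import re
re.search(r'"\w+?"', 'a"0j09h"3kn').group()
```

The match spans [1:8] → '"0j09h"'.

'"0j09h"'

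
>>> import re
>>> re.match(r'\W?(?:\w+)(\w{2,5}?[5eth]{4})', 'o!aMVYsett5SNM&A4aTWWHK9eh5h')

Pattern: optionally a non-word character; then one or more of a word character (non-capturing group); then 2 to 5 of a word character (lazy), then exactly 4 of one of [5eth] (captured).
`match` is anchored at position 0; if the pattern doesn't fit there, it returns None.
Here the pattern fails at index 0, so the call returns None.

None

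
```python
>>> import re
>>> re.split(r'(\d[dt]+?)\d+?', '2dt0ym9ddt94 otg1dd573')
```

Pattern: a digit, then one or more of one of [dt] (lazy) (captured); then one or more of a digit (lazy).
Matches to split on: at [0:4] → '2dt0'; at [6:11] → '9ddt9'; at [16:20] → '1dd5'.
With a capturing group present, the delimiter's captured portion is kept in the result list.

['', '2dt', 'ym', '9ddt', '4 otg', '1dd', '73']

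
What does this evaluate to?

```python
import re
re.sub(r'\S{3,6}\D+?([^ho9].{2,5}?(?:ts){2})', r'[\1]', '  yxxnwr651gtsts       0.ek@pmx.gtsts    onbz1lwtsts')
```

Because the quantifier is non-greedy, it stops expanding at the earliest point where the rest of the pattern can succeed.
`\1` in the replacement pulls in group 1's text for each match.

'  [651gtsts]       [x.gtsts]    [1lwtsts]'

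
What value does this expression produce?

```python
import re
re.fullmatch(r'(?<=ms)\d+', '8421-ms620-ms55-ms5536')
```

None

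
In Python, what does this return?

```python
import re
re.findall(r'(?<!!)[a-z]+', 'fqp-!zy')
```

['fqp', 'y']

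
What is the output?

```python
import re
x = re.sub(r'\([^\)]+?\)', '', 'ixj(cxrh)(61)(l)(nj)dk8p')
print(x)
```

ixjdk8p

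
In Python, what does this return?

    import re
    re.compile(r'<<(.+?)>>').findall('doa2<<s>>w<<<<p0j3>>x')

['s', '<<p0j3']

Because the quantifier is non-greedy, it stops expanding at the earliest point where the rest of the pattern can succeed.
Scanning left to right: at [4:9] match '<<s>>', group 1 = 's'; at [10:20] match '<<<<p0j3>>', group 1 = '<<p0j3'.
`findall` collects group 1 from each match (2 total).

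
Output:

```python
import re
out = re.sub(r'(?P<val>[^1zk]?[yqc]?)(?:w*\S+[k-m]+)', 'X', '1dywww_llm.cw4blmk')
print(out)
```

X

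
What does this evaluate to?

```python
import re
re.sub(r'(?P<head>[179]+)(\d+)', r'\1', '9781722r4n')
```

Each match is replaced using the text its own group 1 captured.

'97r4n'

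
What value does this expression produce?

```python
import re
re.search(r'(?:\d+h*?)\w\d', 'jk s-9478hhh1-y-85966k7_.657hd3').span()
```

(5, 13)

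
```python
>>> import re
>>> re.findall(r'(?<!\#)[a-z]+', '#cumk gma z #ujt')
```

A negative assertion filters positions out without eating any characters.
Scanning left to right: at [2:5] → 'umk'; at [6:9] → 'gma'; at [10:11] → 'z'; at [14:16] → 'jt'.
No capturing groups, so `findall` returns the 4 full match strings.

['umk', 'gma', 'z', 'jt']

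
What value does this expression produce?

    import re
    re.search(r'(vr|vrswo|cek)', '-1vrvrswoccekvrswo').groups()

('vr',)

`re.search` tries every starting position until one works.
The match spans [2:4] → 'vr'.
Captured: group 1 = 'vr'.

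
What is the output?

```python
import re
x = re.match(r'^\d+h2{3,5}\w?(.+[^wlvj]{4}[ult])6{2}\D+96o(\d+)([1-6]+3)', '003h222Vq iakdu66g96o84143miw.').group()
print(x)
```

003h222Vq iakdu66g96o84143

The pattern matches anchored at the start of the string; then one or more of a digit; then the literal 'h', then 3 to 5 of a literal '2', then optionally a word character; then one or more of any character, then exactly 4 of any character except [wlvj], then one of [ult] (captured); then exactly 2 of the literal '6', then one or more of a non-digit, then the literal '96o'; then one or more of a digit (captured); then one or more of a character in [1-6], then the literal '3' (captured).
`match` is anchored at position 0; if the pattern doesn't fit there, it returns None.
The match spans [0:26] → '003h222Vq iakdu66g96o84143'.
Captured: group 1 = 'q iakdu', group 2 = '841', group 3 = '43'.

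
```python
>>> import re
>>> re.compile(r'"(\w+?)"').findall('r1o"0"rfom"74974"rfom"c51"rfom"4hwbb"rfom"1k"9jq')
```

['0', '74974', 'c51', '4hwbb', '1k']

Because there's exactly one group, `findall` drops the full match and keeps group 1 from each hit.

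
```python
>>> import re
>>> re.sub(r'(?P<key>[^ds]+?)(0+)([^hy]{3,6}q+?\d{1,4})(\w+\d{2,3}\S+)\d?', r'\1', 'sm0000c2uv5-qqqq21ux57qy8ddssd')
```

'sm'

This matches one or more of any character except [ds] (lazy) (captured as 'key'); then one or more of a literal '0' (captured); then 3 to 6 of any character except [hy], then one or more of the literal 'q' (lazy), then 1 to 4 of a digit (captured); then one or more of a word character, then 2 to 3 of a digit, then one or more of a non-whitespace character (captured); then optionally a digit.
Matches: at [1:30] → 'm0000c2uv5-qqqq21ux57qy8ddssd'.
`\1` in the replacement pulls in group 1's text for each match.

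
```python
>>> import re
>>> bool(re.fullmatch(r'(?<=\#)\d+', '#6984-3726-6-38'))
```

Lookahead/lookbehind check context without consuming it, so the matched span excludes the asserted characters.
For `fullmatch`, every character of the input must be accounted for by the pattern.
Here there's no way to consume every character, so the call returns None, and `bool(None)` is False.

False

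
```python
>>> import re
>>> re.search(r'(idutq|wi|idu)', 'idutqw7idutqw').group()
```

Branches in `(...|...)` are attempted left-to-right; the first branch that allows the whole pattern to succeed is taken.
Unlike `match`, `search` isn't anchored — it looks for the pattern anywhere in the string.
The match spans [0:5] → 'idutq'.
Captured: group 1 = 'idutq'.

'idutq'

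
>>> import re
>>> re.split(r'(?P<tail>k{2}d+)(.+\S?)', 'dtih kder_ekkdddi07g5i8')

['dtih kder_e', 'kkddd', 'i07g5i8', '']

Because the pattern has a capturing group, `split` also inserts each captured text between the pieces.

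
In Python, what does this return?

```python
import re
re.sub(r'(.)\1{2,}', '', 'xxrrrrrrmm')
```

'xxmm'

`\1` has to match the exact text group 1 already captured.
Matches: at [2:8] → 'rrrrrr'.
Each match is replaced by ''.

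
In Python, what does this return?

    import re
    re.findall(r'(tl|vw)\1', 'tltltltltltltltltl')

['tl', 'tl', 'tl', 'tl']

`\1` has to match the exact text group 1 already captured.
Scanning left to right: at [0:4] match 'tltl', group 1 = 'tl'; at [4:8] match 'tltl', group 1 = 'tl'; at [8:12] match 'tltl', group 1 = 'tl'; at [12:16] match 'tltl', group 1 = 'tl'.
With a single group, `findall` returns only what that group captured — 4 items.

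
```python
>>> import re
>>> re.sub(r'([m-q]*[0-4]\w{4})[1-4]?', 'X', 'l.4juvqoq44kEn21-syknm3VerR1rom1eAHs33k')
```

'l.XX1-sykXrX3k'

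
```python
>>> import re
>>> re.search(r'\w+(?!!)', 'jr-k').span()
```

Because the assertion is negative and zero-width, positions next to the forbidden text are skipped.
`search` walks the string left to right and returns the first match it finds.
The match spans [0:2] → 'jr'.

(0, 2)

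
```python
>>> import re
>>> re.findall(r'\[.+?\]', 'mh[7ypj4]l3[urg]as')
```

['[7ypj4]', '[urg]']

Because the quantifier is non-greedy, it stops expanding at the earliest point where the rest of the pattern can succeed.
Scanning left to right: at [2:9] → '[7ypj4]'; at [11:16] → '[urg]'.
Since nothing is captured, `findall` lists the 2 matched substrings directly.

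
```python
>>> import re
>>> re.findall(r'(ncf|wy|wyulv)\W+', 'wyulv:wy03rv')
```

Because there's exactly one group, `findall` drops the full match and keeps group 1 from the one hit.

['wyulv']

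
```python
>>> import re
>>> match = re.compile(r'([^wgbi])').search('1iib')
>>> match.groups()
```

('1',)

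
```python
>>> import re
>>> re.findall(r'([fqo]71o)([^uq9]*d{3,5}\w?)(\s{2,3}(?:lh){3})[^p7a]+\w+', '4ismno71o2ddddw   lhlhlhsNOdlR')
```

[('o71o', '2ddddw', '   lhlhlh')]

The pattern matches one of [fqo], then the literal '71o' (captured); then zero or more of any character except [uq9], then 3 to 5 of a literal 'd', then optionally a word character (captured); then 2 to 3 of whitespace, then the literal 'lh' repeated 3 times (captured); then one or more of any character except [p7a]; then one or more of a word character.
Scanning left to right: at [5:30] match 'o71o2ddddw   lhlhlhsNOdlR', groups = ('o71o', '2ddddw', '   lhlhlh').
Multiple groups make `findall` return tuples — one 3-tuple for the one match.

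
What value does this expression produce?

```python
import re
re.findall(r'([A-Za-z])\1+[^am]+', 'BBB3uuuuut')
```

['B']

`\1` has to match the exact text group 1 already captured.
Because there's exactly one group, `findall` drops the full match and keeps group 1 from the one hit.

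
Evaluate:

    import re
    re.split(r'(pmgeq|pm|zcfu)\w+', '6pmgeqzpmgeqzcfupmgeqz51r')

['6', 'pmgeq', '']

`|` is ordered: at each position the engine commits to the first alternative that works.
With a capturing group present, the delimiter's captured portion is kept in the result list.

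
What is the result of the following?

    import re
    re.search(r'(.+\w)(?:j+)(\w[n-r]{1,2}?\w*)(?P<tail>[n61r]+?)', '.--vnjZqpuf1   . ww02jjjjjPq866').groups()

The pattern matches one or more of any character, then a word character (captured); then one or more of a literal 'j' (non-capturing group); then a word character, then 1 to 2 of a character in [n-r] (lazy), then zero or more of a word character (captured); then one or more of one of [n61r] (lazy) (captured as 'tail').
`search` walks the string left to right and returns the first match it finds.
The match spans [0:31] → '.--vnjZqpuf1   . ww02jjjjjPq866'.
Captured: group 1 = '.--vnjZqpuf1   . ww02jjjj', group 2 = 'Pq86', group 3 = '6'.

('.--vnjZqpuf1   . ww02jjjj', 'Pq86', '6')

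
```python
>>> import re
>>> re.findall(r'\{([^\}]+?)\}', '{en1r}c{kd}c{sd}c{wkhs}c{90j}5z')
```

['en1r', 'kd', 'sd', 'wkhs', '90j']

Scanning left to right: at [0:6] match '{en1r}', group 1 = 'en1r'; at [7:11] match '{kd}', group 1 = 'kd'; at [12:16] match '{sd}', group 1 = 'sd'; at [17:23] match '{wkhs}', group 1 = 'wkhs'; at [24:29] match '{90j}', group 1 = '90j'.
One capturing group, so `findall` returns just the captured substring from each match — 5 in all.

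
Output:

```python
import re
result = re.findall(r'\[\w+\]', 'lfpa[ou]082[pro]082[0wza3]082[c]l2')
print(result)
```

['[ou]', '[pro]', '[0wza3]', '[c]']

With no groups in the pattern, `findall` gives back each whole match — 4 here.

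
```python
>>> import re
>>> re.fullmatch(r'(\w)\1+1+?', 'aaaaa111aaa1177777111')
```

None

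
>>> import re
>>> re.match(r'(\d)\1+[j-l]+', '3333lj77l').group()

A backreference is literal: `\1` must see the identical characters the first group matched.
`match` is anchored at position 0; if the pattern doesn't fit there, it returns None.
The match spans [0:6] → '3333lj'.
Captured: group 1 = '3'.

'3333lj'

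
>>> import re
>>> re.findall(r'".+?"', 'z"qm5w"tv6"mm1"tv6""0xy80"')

['"qm5w"', '"mm1"', '""0xy80"']

A `+?`/`*?`/`{m,n}?` starts at its minimum and grows only as far as needed for what follows to match.
Scanning left to right: at [1:7] → '"qm5w"'; at [10:15] → '"mm1"'; at [18:26] → '""0xy80"'.
Since nothing is captured, `findall` lists the 3 matched substrings directly.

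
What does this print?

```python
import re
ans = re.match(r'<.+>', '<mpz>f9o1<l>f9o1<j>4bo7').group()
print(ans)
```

<mpz>f9o1<l>f9o1<j>

`match` is anchored at position 0; if the pattern doesn't fit there, it returns None.
The match spans [0:19] → '<mpz>f9o1<l>f9o1<j>'.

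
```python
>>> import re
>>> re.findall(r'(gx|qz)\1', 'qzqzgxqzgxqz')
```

['qz']

A backreference is literal: `\1` must see the identical characters the first group matched.
Walking the string: at [0:4] match 'qzqz', group 1 = 'qz'.
One capturing group, so `findall` returns just the captured substring from the one match — 1 in all.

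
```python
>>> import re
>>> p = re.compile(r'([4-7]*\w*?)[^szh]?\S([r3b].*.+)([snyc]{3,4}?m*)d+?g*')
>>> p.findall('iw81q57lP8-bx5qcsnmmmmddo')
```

The pattern matches zero or more of a character in [4-7], then zero or more of a word character (lazy) (captured); then optionally any character except [szh], then a non-whitespace character; then one of [r3b], then zero or more of any character, then one or more of any character (captured); then 3 to 4 of one of [snyc] (lazy), then zero or more of the literal 'm' (captured); then one or more of the literal 'd' (lazy), then zero or more of a literal 'g'.
With the lazy modifier that quantifier settles for the fewest repetitions that let the rest of the pattern succeed (the atoms after it are unaffected and can still be greedy).
Scanning left to right: at [0:23] match 'iw81q57lP8-bx5qcsnmmmmd', groups = ('iw81q57lP', 'bx5q', 'csnmmmm').
3 groups means the one result is a tuple of 3 captured strings — 1 here.

[('iw81q57lP', 'bx5q', 'csnmmmm')]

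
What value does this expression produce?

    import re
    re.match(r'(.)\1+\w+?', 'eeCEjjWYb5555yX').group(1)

A backreference is literal: `\1` must see the identical characters the first group matched.
With `match`, the pattern is implicitly anchored at the beginning.
The match spans [0:3] → 'eeC'.
Captured: group 1 = 'e'.

'e'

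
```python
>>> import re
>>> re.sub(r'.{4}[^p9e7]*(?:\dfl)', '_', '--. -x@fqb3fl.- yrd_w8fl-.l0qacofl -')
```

'_-.l0qacofl -'

This matches exactly 4 of any character, then zero or more of any character except [p9e7]; then a digit, then the literal 'fl' (non-capturing group).
Matches: at [0:24] → '--. -x@fqb3fl.- yrd_w8fl'.
Each match is replaced by '_'.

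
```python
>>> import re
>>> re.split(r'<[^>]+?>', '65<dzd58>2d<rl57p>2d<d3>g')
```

Matches to split on: at [2:9] → '<dzd58>'; at [11:18] → '<rl57p>'; at [20:24] → '<d3>'.
Splitting on the pattern gives 4 pieces.

['65', '2d', '2d', 'g']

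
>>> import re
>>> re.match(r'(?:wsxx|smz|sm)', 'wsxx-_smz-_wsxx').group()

'wsxx'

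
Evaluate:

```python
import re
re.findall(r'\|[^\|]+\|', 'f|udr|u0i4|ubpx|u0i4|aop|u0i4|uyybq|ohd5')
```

Since nothing is captured, `findall` lists the 4 matched substrings directly.

['|udr|', '|ubpx|', '|aop|', '|uyybq|']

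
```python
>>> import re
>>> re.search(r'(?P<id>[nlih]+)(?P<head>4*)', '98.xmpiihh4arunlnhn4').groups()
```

The pattern matches one or more of one of [nlih] (captured as 'id'); then zero or more of a literal '4' (captured as 'head').
`re.search` tries every starting position until one works.
The match spans [6:11] → 'iihh4'.
Captured: group 1 = 'iihh', group 2 = '4'.

('iihh', '4')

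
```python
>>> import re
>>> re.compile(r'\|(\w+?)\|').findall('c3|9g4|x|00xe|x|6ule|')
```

['9g4', '00xe', '6ule']

Because there's exactly one group, `findall` drops the full match and keeps group 1 from each hit.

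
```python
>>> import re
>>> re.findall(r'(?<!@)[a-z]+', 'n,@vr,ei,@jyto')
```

['n', 'r', 'ei', 'yto']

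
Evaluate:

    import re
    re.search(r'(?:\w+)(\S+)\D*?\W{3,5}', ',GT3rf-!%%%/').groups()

('-!%',)

The match spans [1:12] → 'GT3rf-!%%%/'.
Captured: group 1 = '-!%'.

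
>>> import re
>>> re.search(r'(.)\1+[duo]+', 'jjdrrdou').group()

'jjd'

A backreference is literal: `\1` must see the identical characters the first group matched.
`search` walks the string left to right and returns the first match it finds.
The match spans [0:3] → 'jjd'.
Captured: group 1 = 'j'.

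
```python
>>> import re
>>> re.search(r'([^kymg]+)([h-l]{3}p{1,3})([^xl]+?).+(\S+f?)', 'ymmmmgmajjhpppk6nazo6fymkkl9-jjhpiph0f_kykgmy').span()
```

This matches one or more of any character except [kymg] (captured); then exactly 3 of a character in [h-l], then 1 to 3 of the literal 'p' (captured); then one or more of any character except [xl] (lazy) (captured); then one or more of any character; then one or more of a non-whitespace character, then optionally a literal 'f' (captured).
The match spans [7:45] → 'ajjhpppk6nazo6fymkkl9-jjhpiph0f_kykgmy'.

(7, 45)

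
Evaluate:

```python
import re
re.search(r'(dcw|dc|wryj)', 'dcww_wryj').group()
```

Branches in `(...|...)` are attempted left-to-right; the first branch that allows the whole pattern to succeed is taken.
`re.search` scans for the first position where the pattern succeeds.
The match spans [0:3] → 'dcw'.
Captured: group 1 = 'dcw'.

'dcw'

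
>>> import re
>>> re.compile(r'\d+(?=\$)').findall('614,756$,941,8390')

['756']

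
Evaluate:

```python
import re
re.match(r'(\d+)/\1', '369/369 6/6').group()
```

`\1` is not a pattern — it's the concrete string captured by group 1, re-applied verbatim.
`match` is anchored at position 0; if the pattern doesn't fit there, it returns None.
The match spans [0:7] → '369/369'.
Captured: group 1 = '369'.

'369/369'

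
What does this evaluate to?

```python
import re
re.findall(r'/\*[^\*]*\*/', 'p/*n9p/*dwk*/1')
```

['/*dwk*/']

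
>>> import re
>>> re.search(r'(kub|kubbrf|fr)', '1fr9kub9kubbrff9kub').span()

The match spans [1:3] → 'fr'.

(1, 3)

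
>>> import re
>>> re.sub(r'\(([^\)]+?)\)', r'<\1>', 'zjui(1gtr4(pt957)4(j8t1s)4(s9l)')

The replacement refers to a captured group, so each match is rewritten using its own captured text.

'zjui<1gtr4(pt957>4<j8t1s>4<s9l>'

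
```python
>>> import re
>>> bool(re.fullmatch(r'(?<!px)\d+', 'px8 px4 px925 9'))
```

False

A negative assertion filters positions out without eating any characters.
For `fullmatch`, every character of the input must be accounted for by the pattern.
Here there's no way to consume every character, so the call returns None, and `bool(None)` is False.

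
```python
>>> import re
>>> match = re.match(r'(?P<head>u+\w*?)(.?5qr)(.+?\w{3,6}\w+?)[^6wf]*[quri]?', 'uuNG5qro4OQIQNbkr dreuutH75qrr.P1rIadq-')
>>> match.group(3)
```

'o4OQIQNb'

The match spans [0:39] → 'uuNG5qro4OQIQNbkr dreuutH75qrr.P1rIadq-'.
Captured: group 1 = 'uuN', group 2 = 'G5qr', group 3 = 'o4OQIQNb'.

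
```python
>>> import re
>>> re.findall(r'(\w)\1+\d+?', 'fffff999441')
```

['f', '9']

A backreference is literal: `\1` must see the identical characters the first group matched.
Walking the string: at [0:6] match 'fffff9', group 1 = 'f'; at [6:9] match '994', group 1 = '9'.
Because there's exactly one group, `findall` drops the full match and keeps group 1 from each hit.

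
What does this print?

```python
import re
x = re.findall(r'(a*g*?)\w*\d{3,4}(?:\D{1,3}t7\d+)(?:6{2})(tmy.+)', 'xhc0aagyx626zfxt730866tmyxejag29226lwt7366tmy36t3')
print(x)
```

With 2 capturing groups, `findall` returns a 2-tuple per match.

[('', 'tmy36t3')]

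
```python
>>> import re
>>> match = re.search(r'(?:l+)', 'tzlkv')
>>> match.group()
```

Pattern: one or more of a literal 'l' (non-capturing group).
Unlike `match`, `search` isn't anchored — it looks for the pattern anywhere in the string.
The match spans [2:3] → 'l'.

'l'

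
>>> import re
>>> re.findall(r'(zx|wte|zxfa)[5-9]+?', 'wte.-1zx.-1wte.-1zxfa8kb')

['zxfa']

With a single group, `findall` returns only what that group captured — 1 item.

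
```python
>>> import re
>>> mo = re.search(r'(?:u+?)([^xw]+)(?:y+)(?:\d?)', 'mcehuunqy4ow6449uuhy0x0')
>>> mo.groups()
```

('unq',)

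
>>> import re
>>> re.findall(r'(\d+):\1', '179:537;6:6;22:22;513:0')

['6', '22']

`\1` has to match the exact text group 1 already captured.
Matches: at [8:11] match '6:6', group 1 = '6'; at [12:17] match '22:22', group 1 = '22'.
`findall` collects group 1 from each match (2 total).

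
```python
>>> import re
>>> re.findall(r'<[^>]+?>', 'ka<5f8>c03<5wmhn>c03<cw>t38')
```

['<5f8>', '<5wmhn>', '<cw>']

Scanning left to right: at [2:7] → '<5f8>'; at [10:17] → '<5wmhn>'; at [20:24] → '<cw>'.
No capturing groups, so `findall` returns the 3 full match strings.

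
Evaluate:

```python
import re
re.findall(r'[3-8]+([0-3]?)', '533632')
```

['2']

This matches one or more of a character in [3-8]; then optionally a character in [0-3] (captured).
Scanning left to right: at [0:6] match '533632', group 1 = '2'.
`findall` collects group 1 from the one match (1 total).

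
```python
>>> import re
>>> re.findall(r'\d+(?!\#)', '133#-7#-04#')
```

`(?!…)`/`(?<!…)` only lets a position through if the neighbouring text does NOT match; no characters are consumed.
Scanning left to right: at [0:2] → '13'; at [8:9] → '0'.
`findall` yields the raw match text (2 of them) because the pattern has no groups.

['13', '0']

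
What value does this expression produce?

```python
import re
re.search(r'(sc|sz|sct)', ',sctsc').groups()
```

The match spans [1:3] → 'sc'.
Captured: group 1 = 'sc'.

('sc',)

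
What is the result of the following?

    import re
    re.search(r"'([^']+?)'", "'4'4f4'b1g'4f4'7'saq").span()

`search` walks the string left to right and returns the first match it finds.
The match spans [0:3] → "'4'".
Captured: group 1 = '4'.

(0, 3)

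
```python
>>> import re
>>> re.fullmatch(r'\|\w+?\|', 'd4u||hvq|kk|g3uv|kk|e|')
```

None

`re.fullmatch` requires the pattern to consume the entire string.
Here the string isn't matched end-to-end, so the call returns None.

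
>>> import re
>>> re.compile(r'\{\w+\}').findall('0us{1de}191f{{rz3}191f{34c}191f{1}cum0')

Scanning left to right: at [3:8] → '{1de}'; at [13:18] → '{rz3}'; at [22:27] → '{34c}'; at [31:34] → '{1}'.
No capturing groups, so `findall` returns the 4 full match strings.

['{1de}', '{rz3}', '{34c}', '{1}']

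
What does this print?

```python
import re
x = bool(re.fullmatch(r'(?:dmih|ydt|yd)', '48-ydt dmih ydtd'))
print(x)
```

False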